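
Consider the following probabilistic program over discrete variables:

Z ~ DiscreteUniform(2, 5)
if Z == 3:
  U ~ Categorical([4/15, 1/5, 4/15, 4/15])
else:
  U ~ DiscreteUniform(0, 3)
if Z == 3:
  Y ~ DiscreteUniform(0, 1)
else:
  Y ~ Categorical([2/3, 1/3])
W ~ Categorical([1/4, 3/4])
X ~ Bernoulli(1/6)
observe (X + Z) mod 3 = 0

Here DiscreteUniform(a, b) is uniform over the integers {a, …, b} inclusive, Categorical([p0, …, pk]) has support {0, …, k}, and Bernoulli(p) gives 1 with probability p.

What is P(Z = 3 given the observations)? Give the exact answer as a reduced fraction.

Enumerate traces; 48 have nonzero weight after conditioning:
  (Z=2, U=0, Y=0, W=0, X=1) weight 1/576
  (Z=2, U=0, Y=0, W=1, X=1) weight 1/192
  (Z=2, U=0, Y=1, W=0, X=1) weight 1/1152
  (Z=2, U=0, Y=1, W=1, X=1) weight 1/384
  (Z=2, U=1, Y=0, W=0, X=1) weight 1/576
  (Z=2, U=1, Y=0, W=1, X=1) weight 1/192
  (Z=2, U=1, Y=1, W=0, X=1) weight 1/1152
  (Z=2, U=1, Y=1, W=1, X=1) weight 1/384
  (Z=3, U=0, Y=0, W=0, X=0) weight 1/144
  (Z=5, U=0, Y=0, W=0, X=1) weight 1/576
  … 38 more
Group by Z:
  weight(Z=2) = 1/24
  weight(Z=3) = 5/24
  weight(Z=5) = 1/24
Total weight = 1/24 + 5/24 + 1/24 = 7/24
P(Z=2 | obs) = 1/24 / 7/24 = 1/7
P(Z=3 | obs) = 5/24 / 7/24 = 5/7
P(Z=5 | obs) = 1/24 / 7/24 = 1/7

P(Z = 3 | obs) = 5/7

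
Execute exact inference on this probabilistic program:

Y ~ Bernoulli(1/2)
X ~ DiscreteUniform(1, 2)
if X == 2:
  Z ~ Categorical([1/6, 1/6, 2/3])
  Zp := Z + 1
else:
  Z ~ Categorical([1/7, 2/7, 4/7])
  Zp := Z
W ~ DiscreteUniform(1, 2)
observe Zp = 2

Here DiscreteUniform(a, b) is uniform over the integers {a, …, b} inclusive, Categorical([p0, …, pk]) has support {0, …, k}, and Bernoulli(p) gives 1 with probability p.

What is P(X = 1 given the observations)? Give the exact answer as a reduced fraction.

P(X = 1 | obs) = 24/31

Enumerate traces; 8 have nonzero weight after conditioning:
  (Y=0, X=1, Z=2, W=1) weight 1/14
  (Y=0, X=1, Z=2, W=2) weight 1/14
  (Y=0, X=2, Z=1, W=1) weight 1/48
  (Y=0, X=2, Z=1, W=2) weight 1/48
  (Y=1, X=1, Z=2, W=1) weight 1/14
  (Y=1, X=1, Z=2, W=2) weight 1/14
  (Y=1, X=2, Z=1, W=1) weight 1/48
  (Y=1, X=2, Z=1, W=2) weight 1/48
Group by X:
  weight(X=1) = 2/7
  weight(X=2) = 1/12
Total weight = 2/7 + 1/12 = 31/84
P(X=1 | obs) = 2/7 / 31/84 = 24/31
P(X=2 | obs) = 1/12 / 31/84 = 7/31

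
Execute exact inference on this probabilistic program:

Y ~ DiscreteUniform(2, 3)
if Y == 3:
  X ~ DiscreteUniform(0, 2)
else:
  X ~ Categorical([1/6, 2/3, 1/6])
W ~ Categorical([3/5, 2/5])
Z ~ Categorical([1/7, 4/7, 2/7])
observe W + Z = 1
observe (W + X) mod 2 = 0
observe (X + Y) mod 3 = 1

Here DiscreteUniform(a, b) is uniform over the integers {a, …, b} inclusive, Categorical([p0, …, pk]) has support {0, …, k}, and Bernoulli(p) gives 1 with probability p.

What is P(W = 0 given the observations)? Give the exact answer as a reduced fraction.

P(W = 0 | obs) = 3/4

Enumerate traces; 2 have nonzero weight after conditioning:
  (Y=2, X=2, W=0, Z=1) weight 1/35
  (Y=3, X=1, W=1, Z=0) weight 1/105
Group by W:
  weight(W=0) = 1/35
  weight(W=1) = 1/105
Total weight = 1/35 + 1/105 = 4/105
P(W=0 | obs) = 1/35 / 4/105 = 3/4
P(W=1 | obs) = 1/105 / 4/105 = 1/4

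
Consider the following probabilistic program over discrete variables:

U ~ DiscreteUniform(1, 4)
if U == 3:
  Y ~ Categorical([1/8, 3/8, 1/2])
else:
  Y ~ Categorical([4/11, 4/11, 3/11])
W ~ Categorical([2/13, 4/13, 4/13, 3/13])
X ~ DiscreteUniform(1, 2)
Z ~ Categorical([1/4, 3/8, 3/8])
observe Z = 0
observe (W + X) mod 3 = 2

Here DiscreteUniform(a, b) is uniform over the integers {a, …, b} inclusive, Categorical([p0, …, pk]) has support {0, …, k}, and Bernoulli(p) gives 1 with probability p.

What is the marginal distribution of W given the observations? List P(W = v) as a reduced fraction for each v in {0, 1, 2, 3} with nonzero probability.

P(W=0) = 2/9, P(W=1) = 4/9, P(W=3) = 1/3

Enumerate traces; 36 have nonzero weight after conditioning:
  (U=1, Y=0, W=0, X=2, Z=0) weight 1/572
  (U=1, Y=0, W=1, X=1, Z=0) weight 1/286
  (U=1, Y=0, W=3, X=2, Z=0) weight 3/1144
  (U=1, Y=1, W=0, X=2, Z=0) weight 1/572
  (U=1, Y=1, W=1, X=1, Z=0) weight 1/286
  (U=1, Y=1, W=3, X=2, Z=0) weight 3/1144
  (U=1, Y=2, W=0, X=2, Z=0) weight 3/2288
  (U=1, Y=2, W=1, X=1, Z=0) weight 3/1144
  … 28 more
Group by W:
  weight(W=0) = 1/52
  weight(W=1) = 1/26
  weight(W=3) = 3/104
Total weight = 1/52 + 1/26 + 3/104 = 9/104
P(W=0 | obs) = 1/52 / 9/104 = 2/9
P(W=1 | obs) = 1/26 / 9/104 = 4/9
P(W=3 | obs) = 3/104 / 9/104 = 1/3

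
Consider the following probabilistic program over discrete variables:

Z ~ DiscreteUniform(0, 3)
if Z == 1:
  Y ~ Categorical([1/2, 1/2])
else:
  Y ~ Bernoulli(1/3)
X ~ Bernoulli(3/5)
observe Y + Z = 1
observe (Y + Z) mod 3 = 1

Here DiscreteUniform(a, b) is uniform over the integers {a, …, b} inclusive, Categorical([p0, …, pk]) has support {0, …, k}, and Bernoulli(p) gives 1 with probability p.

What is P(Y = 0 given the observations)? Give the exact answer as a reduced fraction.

Enumerate traces; 4 have nonzero weight after conditioning:
  (Z=0, Y=1, X=0) weight 1/30
  (Z=0, Y=1, X=1) weight 1/20
  (Z=1, Y=0, X=0) weight 1/20
  (Z=1, Y=0, X=1) weight 3/40
Group by Y:
  weight(Y=0) = 1/8
  weight(Y=1) = 1/12
Total weight = 1/8 + 1/12 = 5/24
P(Y=0 | obs) = 1/8 / 5/24 = 3/5
P(Y=1 | obs) = 1/12 / 5/24 = 2/5

P(Y = 0 | obs) = 3/5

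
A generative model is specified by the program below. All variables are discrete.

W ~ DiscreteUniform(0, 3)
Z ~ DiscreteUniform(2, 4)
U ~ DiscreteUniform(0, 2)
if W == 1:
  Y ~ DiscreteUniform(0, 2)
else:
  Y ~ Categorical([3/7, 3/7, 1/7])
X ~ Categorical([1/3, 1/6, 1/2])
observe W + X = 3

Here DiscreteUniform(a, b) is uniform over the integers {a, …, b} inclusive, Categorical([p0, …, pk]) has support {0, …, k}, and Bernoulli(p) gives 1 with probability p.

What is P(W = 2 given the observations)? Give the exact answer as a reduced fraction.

P(W = 2 | obs) = 1/6

Enumerate traces; 81 have nonzero weight after conditioning:
  (W=1, Z=2, U=0, Y=0, X=2) weight 1/216
  (W=1, Z=2, U=0, Y=1, X=2) weight 1/216
  (W=1, Z=2, U=0, Y=2, X=2) weight 1/216
  (W=1, Z=2, U=1, Y=0, X=2) weight 1/216
  (W=1, Z=2, U=1, Y=1, X=2) weight 1/216
  (W=1, Z=2, U=1, Y=2, X=2) weight 1/216
  (W=1, Z=2, U=2, Y=0, X=2) weight 1/216
  (W=1, Z=2, U=2, Y=1, X=2) weight 1/216
  (W=2, Z=2, U=0, Y=0, X=1) weight 1/504
  (W=3, Z=2, U=0, Y=0, X=0) weight 1/252
  … 71 more
Group by W:
  weight(W=1) = 1/8
  weight(W=2) = 1/24
  weight(W=3) = 1/12
Total weight = 1/8 + 1/24 + 1/12 = 1/4
P(W=1 | obs) = 1/8 / 1/4 = 1/2
P(W=2 | obs) = 1/24 / 1/4 = 1/6
P(W=3 | obs) = 1/12 / 1/4 = 1/3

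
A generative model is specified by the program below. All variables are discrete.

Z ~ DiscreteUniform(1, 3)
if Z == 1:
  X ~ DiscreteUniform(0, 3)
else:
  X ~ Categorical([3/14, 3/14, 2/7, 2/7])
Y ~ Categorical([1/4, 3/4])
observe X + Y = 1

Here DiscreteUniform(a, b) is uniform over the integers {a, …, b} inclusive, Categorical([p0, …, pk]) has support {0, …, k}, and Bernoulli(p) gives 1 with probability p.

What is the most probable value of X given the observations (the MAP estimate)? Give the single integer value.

argmax_v P(X = v | obs) = 0

Enumerate traces; 6 have nonzero weight after conditioning:
  (Z=1, X=0, Y=1) weight 1/16
  (Z=1, X=1, Y=0) weight 1/48
  (Z=2, X=0, Y=1) weight 3/56
  (Z=2, X=1, Y=0) weight 1/56
  (Z=3, X=0, Y=1) weight 3/56
  (Z=3, X=1, Y=0) weight 1/56
Group by X:
  weight(X=0) = 19/112
  weight(X=1) = 19/336
Total weight = 19/112 + 19/336 = 19/84
P(X=0 | obs) = 19/112 / 19/84 = 3/4
P(X=1 | obs) = 19/336 / 19/84 = 1/4
argmax = 0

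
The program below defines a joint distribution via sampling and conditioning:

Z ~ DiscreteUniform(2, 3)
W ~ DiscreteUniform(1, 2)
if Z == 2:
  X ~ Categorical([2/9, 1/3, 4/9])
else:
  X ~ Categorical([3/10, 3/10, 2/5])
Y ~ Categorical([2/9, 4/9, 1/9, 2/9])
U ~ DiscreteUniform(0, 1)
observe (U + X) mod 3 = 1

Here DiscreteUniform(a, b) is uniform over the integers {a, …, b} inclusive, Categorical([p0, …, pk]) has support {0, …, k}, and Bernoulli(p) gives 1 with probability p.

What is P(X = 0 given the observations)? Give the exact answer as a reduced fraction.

Enumerate traces; 32 have nonzero weight after conditioning:
  (Z=2, W=1, X=0, Y=0, U=1) weight 1/162
  (Z=2, W=1, X=0, Y=1, U=1) weight 1/81
  (Z=2, W=1, X=0, Y=2, U=1) weight 1/324
  (Z=2, W=1, X=0, Y=3, U=1) weight 1/162
  (Z=2, W=1, X=1, Y=0, U=0) weight 1/108
  (Z=2, W=1, X=1, Y=1, U=0) weight 1/54
  (Z=2, W=1, X=1, Y=2, U=0) weight 1/216
  (Z=2, W=1, X=1, Y=3, U=0) weight 1/108
  … 24 more
Group by X:
  weight(X=0) = 47/360
  weight(X=1) = 19/120
Total weight = 47/360 + 19/120 = 13/45
P(X=0 | obs) = 47/360 / 13/45 = 47/104
P(X=1 | obs) = 19/120 / 13/45 = 57/104

P(X = 0 | obs) = 47/104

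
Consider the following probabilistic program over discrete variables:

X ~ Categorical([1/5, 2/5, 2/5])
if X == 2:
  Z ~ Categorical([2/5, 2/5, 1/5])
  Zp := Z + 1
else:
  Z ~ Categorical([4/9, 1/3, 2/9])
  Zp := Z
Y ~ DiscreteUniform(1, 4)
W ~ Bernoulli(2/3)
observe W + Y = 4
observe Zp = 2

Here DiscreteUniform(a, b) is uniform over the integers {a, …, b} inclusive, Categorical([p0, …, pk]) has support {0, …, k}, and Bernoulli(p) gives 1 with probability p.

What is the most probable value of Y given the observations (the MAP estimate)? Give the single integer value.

argmax_v P(Y = v | obs) = 3

Enumerate traces; 6 have nonzero weight after conditioning:
  (X=0, Z=2, Y=3, W=1) weight 1/135
  (X=0, Z=2, Y=4, W=0) weight 1/270
  (X=1, Z=2, Y=3, W=1) weight 2/135
  (X=1, Z=2, Y=4, W=0) weight 1/135
  (X=2, Z=1, Y=3, W=1) weight 2/75
  (X=2, Z=1, Y=4, W=0) weight 1/75
Group by Y:
  weight(Y=3) = 11/225
  weight(Y=4) = 11/450
Total weight = 11/225 + 11/450 = 11/150
P(Y=3 | obs) = 11/225 / 11/150 = 2/3
P(Y=4 | obs) = 11/450 / 11/150 = 1/3
argmax = 3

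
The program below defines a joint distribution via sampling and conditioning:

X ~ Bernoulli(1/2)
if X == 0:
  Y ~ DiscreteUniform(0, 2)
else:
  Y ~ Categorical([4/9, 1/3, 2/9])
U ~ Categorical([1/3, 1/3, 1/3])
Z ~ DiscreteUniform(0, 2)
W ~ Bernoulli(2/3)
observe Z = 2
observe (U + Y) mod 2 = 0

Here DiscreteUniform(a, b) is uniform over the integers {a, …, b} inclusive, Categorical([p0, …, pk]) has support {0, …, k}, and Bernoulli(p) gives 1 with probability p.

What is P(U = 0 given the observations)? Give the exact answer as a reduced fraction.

Enumerate traces; 20 have nonzero weight after conditioning:
  (X=0, Y=0, U=0, Z=2, W=0) weight 1/162
  (X=0, Y=0, U=0, Z=2, W=1) weight 1/81
  (X=0, Y=0, U=2, Z=2, W=0) weight 1/162
  (X=0, Y=0, U=2, Z=2, W=1) weight 1/81
  (X=0, Y=1, U=1, Z=2, W=0) weight 1/162
  (X=0, Y=1, U=1, Z=2, W=1) weight 1/81
  (X=0, Y=2, U=0, Z=2, W=0) weight 1/162
  (X=0, Y=2, U=0, Z=2, W=1) weight 1/81
  … 12 more
Group by U:
  weight(U=0) = 2/27
  weight(U=1) = 1/27
  weight(U=2) = 2/27
Total weight = 2/27 + 1/27 + 2/27 = 5/27
P(U=0 | obs) = 2/27 / 5/27 = 2/5
P(U=1 | obs) = 1/27 / 5/27 = 1/5
P(U=2 | obs) = 2/27 / 5/27 = 2/5

P(U = 0 | obs) = 2/5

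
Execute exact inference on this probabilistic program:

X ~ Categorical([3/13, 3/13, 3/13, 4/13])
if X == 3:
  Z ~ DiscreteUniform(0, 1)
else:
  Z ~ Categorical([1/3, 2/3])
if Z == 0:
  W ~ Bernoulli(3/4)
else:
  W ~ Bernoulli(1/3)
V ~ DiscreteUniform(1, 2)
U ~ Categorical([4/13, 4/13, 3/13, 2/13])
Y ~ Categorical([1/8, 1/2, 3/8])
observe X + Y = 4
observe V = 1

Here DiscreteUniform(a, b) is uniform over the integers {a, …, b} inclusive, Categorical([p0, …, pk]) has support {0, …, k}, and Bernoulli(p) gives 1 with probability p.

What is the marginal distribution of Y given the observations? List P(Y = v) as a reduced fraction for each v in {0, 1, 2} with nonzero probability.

P(Y=1) = 16/25, P(Y=2) = 9/25

Enumerate traces; 32 have nonzero weight after conditioning:
  (X=2, Z=0, W=0, V=1, U=0, Y=2) weight 3/2704
  (X=2, Z=0, W=0, V=1, U=1, Y=2) weight 3/2704
  (X=2, Z=0, W=0, V=1, U=2, Y=2) weight 9/10816
  (X=2, Z=0, W=0, V=1, U=3, Y=2) weight 3/5408
  (X=2, Z=0, W=1, V=1, U=0, Y=2) weight 9/2704
  (X=2, Z=0, W=1, V=1, U=1, Y=2) weight 9/2704
  (X=2, Z=0, W=1, V=1, U=2, Y=2) weight 27/10816
  (X=2, Z=0, W=1, V=1, U=3, Y=2) weight 9/5408
  (X=3, Z=0, W=0, V=1, U=0, Y=1) weight 1/338
  … 23 more
Group by Y:
  weight(Y=1) = 1/13
  weight(Y=2) = 9/208
Total weight = 1/13 + 9/208 = 25/208
P(Y=1 | obs) = 1/13 / 25/208 = 16/25
P(Y=2 | obs) = 9/208 / 25/208 = 9/25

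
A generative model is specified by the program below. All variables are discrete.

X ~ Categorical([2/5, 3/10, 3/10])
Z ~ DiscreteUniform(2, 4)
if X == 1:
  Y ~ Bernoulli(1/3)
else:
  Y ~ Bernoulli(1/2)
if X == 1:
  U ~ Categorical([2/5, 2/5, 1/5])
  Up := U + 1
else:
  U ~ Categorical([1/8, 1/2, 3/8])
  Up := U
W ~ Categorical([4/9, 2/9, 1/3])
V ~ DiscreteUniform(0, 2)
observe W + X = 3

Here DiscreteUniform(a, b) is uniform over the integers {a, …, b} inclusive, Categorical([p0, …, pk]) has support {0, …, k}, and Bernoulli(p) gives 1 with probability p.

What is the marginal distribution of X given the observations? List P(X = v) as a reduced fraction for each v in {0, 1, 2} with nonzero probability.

P(X=1) = 3/5, P(X=2) = 2/5

Enumerate traces; 108 have nonzero weight after conditioning:
  (X=1, Z=2, Y=0, U=0, W=2, V=0) weight 2/675
  (X=1, Z=2, Y=0, U=0, W=2, V=1) weight 2/675
  (X=1, Z=2, Y=0, U=0, W=2, V=2) weight 2/675
  (X=1, Z=2, Y=0, U=1, W=2, V=0) weight 2/675
  (X=1, Z=2, Y=0, U=1, W=2, V=1) weight 2/675
  (X=1, Z=2, Y=0, U=1, W=2, V=2) weight 2/675
  (X=1, Z=2, Y=0, U=2, W=2, V=0) weight 1/675
  (X=1, Z=2, Y=0, U=2, W=2, V=1) weight 1/675
  (X=2, Z=2, Y=0, U=0, W=1, V=0) weight 1/2160
  … 99 more
Group by X:
  weight(X=1) = 1/10
  weight(X=2) = 1/15
Total weight = 1/10 + 1/15 = 1/6
P(X=1 | obs) = 1/10 / 1/6 = 3/5
P(X=2 | obs) = 1/15 / 1/6 = 2/5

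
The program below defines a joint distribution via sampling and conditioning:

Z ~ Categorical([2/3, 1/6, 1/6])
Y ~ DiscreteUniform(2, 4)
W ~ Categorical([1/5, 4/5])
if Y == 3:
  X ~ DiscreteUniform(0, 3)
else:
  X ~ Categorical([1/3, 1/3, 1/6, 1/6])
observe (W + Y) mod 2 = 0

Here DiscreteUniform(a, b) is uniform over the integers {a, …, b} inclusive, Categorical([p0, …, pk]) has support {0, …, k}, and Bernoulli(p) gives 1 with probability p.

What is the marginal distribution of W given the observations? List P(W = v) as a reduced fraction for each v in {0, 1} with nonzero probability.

Enumerate traces; 36 have nonzero weight after conditioning:
  (Z=0, Y=2, W=0, X=0) weight 2/135
  (Z=0, Y=2, W=0, X=1) weight 2/135
  (Z=0, Y=2, W=0, X=2) weight 1/135
  (Z=0, Y=2, W=0, X=3) weight 1/135
  (Z=0, Y=3, W=1, X=0) weight 2/45
  (Z=0, Y=3, W=1, X=1) weight 2/45
  (Z=0, Y=3, W=1, X=2) weight 2/45
  (Z=0, Y=3, W=1, X=3) weight 2/45
  … 28 more
Group by W:
  weight(W=0) = 2/15
  weight(W=1) = 4/15
Total weight = 2/15 + 4/15 = 2/5
P(W=0 | obs) = 2/15 / 2/5 = 1/3
P(W=1 | obs) = 4/15 / 2/5 = 2/3

P(W=0) = 1/3, P(W=1) = 2/3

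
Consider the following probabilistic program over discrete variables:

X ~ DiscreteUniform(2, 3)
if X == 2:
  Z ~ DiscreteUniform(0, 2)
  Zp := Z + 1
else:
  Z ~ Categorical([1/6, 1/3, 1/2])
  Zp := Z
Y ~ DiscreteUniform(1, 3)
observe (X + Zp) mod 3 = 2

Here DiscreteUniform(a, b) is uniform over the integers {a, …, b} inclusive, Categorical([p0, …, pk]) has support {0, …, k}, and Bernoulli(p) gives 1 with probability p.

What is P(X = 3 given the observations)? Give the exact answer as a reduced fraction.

P(X = 3 | obs) = 3/5

Enumerate traces; 6 have nonzero weight after conditioning:
  (X=2, Z=2, Y=1) weight 1/18
  (X=2, Z=2, Y=2) weight 1/18
  (X=2, Z=2, Y=3) weight 1/18
  (X=3, Z=2, Y=1) weight 1/12
  (X=3, Z=2, Y=2) weight 1/12
  (X=3, Z=2, Y=3) weight 1/12
Group by X:
  weight(X=2) = 1/6
  weight(X=3) = 1/4
Total weight = 1/6 + 1/4 = 5/12
P(X=2 | obs) = 1/6 / 5/12 = 2/5
P(X=3 | obs) = 1/4 / 5/12 = 3/5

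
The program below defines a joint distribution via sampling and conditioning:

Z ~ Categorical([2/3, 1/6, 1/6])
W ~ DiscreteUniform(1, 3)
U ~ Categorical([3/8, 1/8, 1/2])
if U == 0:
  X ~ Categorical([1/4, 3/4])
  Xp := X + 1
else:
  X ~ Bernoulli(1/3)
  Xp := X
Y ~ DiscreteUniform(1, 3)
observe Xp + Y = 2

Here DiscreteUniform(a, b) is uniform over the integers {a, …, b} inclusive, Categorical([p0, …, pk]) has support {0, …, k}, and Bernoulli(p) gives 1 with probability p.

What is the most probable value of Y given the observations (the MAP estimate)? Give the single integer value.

argmax_v P(Y = v | obs) = 2

Enumerate traces; 45 have nonzero weight after conditioning:
  (Z=0, W=1, U=0, X=0, Y=1) weight 1/144
  (Z=0, W=1, U=1, X=0, Y=2) weight 1/162
  (Z=0, W=1, U=1, X=1, Y=1) weight 1/324
  (Z=0, W=1, U=2, X=0, Y=2) weight 2/81
  (Z=0, W=1, U=2, X=1, Y=1) weight 1/81
  (Z=0, W=2, U=0, X=0, Y=1) weight 1/144
  (Z=0, W=2, U=1, X=0, Y=2) weight 1/162
  (Z=0, W=2, U=1, X=1, Y=1) weight 1/324
  … 37 more
Group by Y:
  weight(Y=1) = 29/288
  weight(Y=2) = 5/36
Total weight = 29/288 + 5/36 = 23/96
P(Y=1 | obs) = 29/288 / 23/96 = 29/69
P(Y=2 | obs) = 5/36 / 23/96 = 40/69
argmax = 2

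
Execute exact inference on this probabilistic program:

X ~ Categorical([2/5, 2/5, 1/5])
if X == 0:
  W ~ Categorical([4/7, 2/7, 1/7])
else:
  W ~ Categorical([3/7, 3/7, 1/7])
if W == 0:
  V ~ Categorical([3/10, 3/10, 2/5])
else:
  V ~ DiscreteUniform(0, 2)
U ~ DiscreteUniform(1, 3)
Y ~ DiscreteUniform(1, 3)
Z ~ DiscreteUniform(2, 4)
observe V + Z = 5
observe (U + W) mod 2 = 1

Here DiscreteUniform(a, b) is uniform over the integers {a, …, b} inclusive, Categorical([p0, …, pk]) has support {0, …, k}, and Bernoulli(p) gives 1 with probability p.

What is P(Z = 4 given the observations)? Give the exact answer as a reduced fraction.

P(Z = 4 | obs) = 268/587

Enumerate traces; 90 have nonzero weight after conditioning:
  (X=0, W=0, V=1, U=1, Y=1, Z=4) weight 4/1575
  (X=0, W=0, V=1, U=1, Y=2, Z=4) weight 4/1575
  (X=0, W=0, V=1, U=1, Y=3, Z=4) weight 4/1575
  (X=0, W=0, V=1, U=3, Y=1, Z=4) weight 4/1575
  (X=0, W=0, V=1, U=3, Y=2, Z=4) weight 4/1575
  (X=0, W=0, V=1, U=3, Y=3, Z=4) weight 4/1575
  (X=0, W=0, V=2, U=1, Y=1, Z=3) weight 16/4725
  (X=0, W=0, V=2, U=1, Y=2, Z=3) weight 16/4725
  … 82 more
Group by Z:
  weight(Z=3) = 319/4725
  weight(Z=4) = 268/4725
Total weight = 319/4725 + 268/4725 = 587/4725
P(Z=3 | obs) = 319/4725 / 587/4725 = 319/587
P(Z=4 | obs) = 268/4725 / 587/4725 = 268/587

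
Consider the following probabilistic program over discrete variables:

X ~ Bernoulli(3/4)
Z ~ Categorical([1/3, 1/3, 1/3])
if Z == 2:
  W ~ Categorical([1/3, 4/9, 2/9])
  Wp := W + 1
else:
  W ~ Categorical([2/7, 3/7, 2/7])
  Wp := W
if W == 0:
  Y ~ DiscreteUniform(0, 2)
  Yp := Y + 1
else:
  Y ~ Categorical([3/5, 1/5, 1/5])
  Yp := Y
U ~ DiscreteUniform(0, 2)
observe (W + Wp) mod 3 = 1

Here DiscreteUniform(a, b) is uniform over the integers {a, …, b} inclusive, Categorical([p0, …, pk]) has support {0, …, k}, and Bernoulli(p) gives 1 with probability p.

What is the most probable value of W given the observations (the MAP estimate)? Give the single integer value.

argmax_v P(W = v | obs) = 2

Enumerate traces; 54 have nonzero weight after conditioning:
  (X=0, Z=0, W=2, Y=0, U=0) weight 1/210
  (X=0, Z=0, W=2, Y=0, U=1) weight 1/210
  (X=0, Z=0, W=2, Y=0, U=2) weight 1/210
  (X=0, Z=0, W=2, Y=1, U=0) weight 1/630
  (X=0, Z=0, W=2, Y=1, U=1) weight 1/630
  (X=0, Z=0, W=2, Y=1, U=2) weight 1/630
  (X=0, Z=0, W=2, Y=2, U=0) weight 1/630
  (X=0, Z=0, W=2, Y=2, U=1) weight 1/630
  (X=0, Z=2, W=0, Y=0, U=0) weight 1/324
  … 45 more
Group by W:
  weight(W=0) = 1/9
  weight(W=2) = 4/21
Total weight = 1/9 + 4/21 = 19/63
P(W=0 | obs) = 1/9 / 19/63 = 7/19
P(W=2 | obs) = 4/21 / 19/63 = 12/19
argmax = 2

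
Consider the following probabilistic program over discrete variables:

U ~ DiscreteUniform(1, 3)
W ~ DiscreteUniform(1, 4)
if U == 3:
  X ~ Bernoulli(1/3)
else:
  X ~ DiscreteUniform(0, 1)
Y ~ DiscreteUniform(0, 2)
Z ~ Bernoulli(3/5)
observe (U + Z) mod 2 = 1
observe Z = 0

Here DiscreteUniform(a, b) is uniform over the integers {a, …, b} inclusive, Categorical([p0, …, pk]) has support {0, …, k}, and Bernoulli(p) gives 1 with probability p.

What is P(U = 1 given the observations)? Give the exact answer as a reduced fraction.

P(U = 1 | obs) = 1/2

Enumerate traces; 48 have nonzero weight after conditioning:
  (U=1, W=1, X=0, Y=0, Z=0) weight 1/180
  (U=1, W=1, X=0, Y=1, Z=0) weight 1/180
  (U=1, W=1, X=0, Y=2, Z=0) weight 1/180
  (U=1, W=1, X=1, Y=0, Z=0) weight 1/180
  (U=1, W=1, X=1, Y=1, Z=0) weight 1/180
  (U=1, W=1, X=1, Y=2, Z=0) weight 1/180
  (U=1, W=2, X=0, Y=0, Z=0) weight 1/180
  (U=1, W=2, X=0, Y=1, Z=0) weight 1/180
  (U=3, W=1, X=0, Y=0, Z=0) weight 1/135
  … 39 more
Group by U:
  weight(U=1) = 2/15
  weight(U=3) = 2/15
Total weight = 2/15 + 2/15 = 4/15
P(U=1 | obs) = 2/15 / 4/15 = 1/2
P(U=3 | obs) = 2/15 / 4/15 = 1/2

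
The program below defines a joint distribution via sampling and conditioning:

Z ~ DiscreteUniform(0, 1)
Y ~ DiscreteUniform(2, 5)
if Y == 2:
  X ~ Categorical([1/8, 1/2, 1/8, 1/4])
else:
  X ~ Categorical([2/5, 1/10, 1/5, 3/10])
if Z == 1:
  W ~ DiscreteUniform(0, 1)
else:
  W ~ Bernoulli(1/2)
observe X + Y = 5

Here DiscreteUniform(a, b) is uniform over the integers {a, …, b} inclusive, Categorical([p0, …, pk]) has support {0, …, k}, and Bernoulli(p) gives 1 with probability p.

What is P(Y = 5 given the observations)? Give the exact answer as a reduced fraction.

Enumerate traces; 16 have nonzero weight after conditioning:
  (Z=0, Y=2, X=3, W=0) weight 1/64
  (Z=0, Y=2, X=3, W=1) weight 1/64
  (Z=0, Y=3, X=2, W=0) weight 1/80
  (Z=0, Y=3, X=2, W=1) weight 1/80
  (Z=0, Y=4, X=1, W=0) weight 1/160
  (Z=0, Y=4, X=1, W=1) weight 1/160
  (Z=0, Y=5, X=0, W=0) weight 1/40
  (Z=0, Y=5, X=0, W=1) weight 1/40
  … 8 more
Group by Y:
  weight(Y=2) = 1/16
  weight(Y=3) = 1/20
  weight(Y=4) = 1/40
  weight(Y=5) = 1/10
Total weight = 1/16 + 1/20 + 1/40 + 1/10 = 19/80
P(Y=2 | obs) = 1/16 / 19/80 = 5/19
P(Y=3 | obs) = 1/20 / 19/80 = 4/19
P(Y=4 | obs) = 1/40 / 19/80 = 2/19
P(Y=5 | obs) = 1/10 / 19/80 = 8/19

P(Y = 5 | obs) = 8/19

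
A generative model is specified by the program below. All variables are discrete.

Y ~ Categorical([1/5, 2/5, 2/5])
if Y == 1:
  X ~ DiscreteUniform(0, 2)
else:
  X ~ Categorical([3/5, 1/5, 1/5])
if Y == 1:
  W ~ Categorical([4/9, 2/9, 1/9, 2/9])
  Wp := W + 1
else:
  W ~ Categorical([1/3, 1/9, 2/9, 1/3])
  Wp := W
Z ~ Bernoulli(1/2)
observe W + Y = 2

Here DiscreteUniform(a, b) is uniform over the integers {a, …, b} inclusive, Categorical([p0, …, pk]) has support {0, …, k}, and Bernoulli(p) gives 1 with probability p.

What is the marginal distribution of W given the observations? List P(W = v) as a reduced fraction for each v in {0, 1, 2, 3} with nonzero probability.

P(W=0) = 1/2, P(W=1) = 1/3, P(W=2) = 1/6

Enumerate traces; 18 have nonzero weight after conditioning:
  (Y=0, X=0, W=2, Z=0) weight 1/75
  (Y=0, X=0, W=2, Z=1) weight 1/75
  (Y=0, X=1, W=2, Z=0) weight 1/225
  (Y=0, X=1, W=2, Z=1) weight 1/225
  (Y=0, X=2, W=2, Z=0) weight 1/225
  (Y=0, X=2, W=2, Z=1) weight 1/225
  (Y=1, X=0, W=1, Z=0) weight 2/135
  (Y=1, X=0, W=1, Z=1) weight 2/135
  (Y=2, X=0, W=0, Z=0) weight 1/25
  … 9 more
Group by W:
  weight(W=0) = 2/15
  weight(W=1) = 4/45
  weight(W=2) = 2/45
Total weight = 2/15 + 4/45 + 2/45 = 4/15
P(W=0 | obs) = 2/15 / 4/15 = 1/2
P(W=1 | obs) = 4/45 / 4/15 = 1/3
P(W=2 | obs) = 2/45 / 4/15 = 1/6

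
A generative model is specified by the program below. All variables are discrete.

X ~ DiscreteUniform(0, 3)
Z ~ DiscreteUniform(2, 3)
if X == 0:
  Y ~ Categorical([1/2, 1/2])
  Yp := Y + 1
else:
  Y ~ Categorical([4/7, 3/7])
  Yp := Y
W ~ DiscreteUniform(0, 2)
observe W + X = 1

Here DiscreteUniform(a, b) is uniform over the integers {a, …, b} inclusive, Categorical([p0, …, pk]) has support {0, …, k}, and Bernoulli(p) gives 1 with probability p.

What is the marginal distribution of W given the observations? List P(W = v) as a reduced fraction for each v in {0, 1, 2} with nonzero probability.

P(W=0) = 1/2, P(W=1) = 1/2

Enumerate traces; 8 have nonzero weight after conditioning:
  (X=0, Z=2, Y=0, W=1) weight 1/48
  (X=0, Z=2, Y=1, W=1) weight 1/48
  (X=0, Z=3, Y=0, W=1) weight 1/48
  (X=0, Z=3, Y=1, W=1) weight 1/48
  (X=1, Z=2, Y=0, W=0) weight 1/42
  (X=1, Z=2, Y=1, W=0) weight 1/56
  (X=1, Z=3, Y=0, W=0) weight 1/42
  (X=1, Z=3, Y=1, W=0) weight 1/56
Group by W:
  weight(W=0) = 1/12
  weight(W=1) = 1/12
Total weight = 1/12 + 1/12 = 1/6
P(W=0 | obs) = 1/12 / 1/6 = 1/2
P(W=1 | obs) = 1/12 / 1/6 = 1/2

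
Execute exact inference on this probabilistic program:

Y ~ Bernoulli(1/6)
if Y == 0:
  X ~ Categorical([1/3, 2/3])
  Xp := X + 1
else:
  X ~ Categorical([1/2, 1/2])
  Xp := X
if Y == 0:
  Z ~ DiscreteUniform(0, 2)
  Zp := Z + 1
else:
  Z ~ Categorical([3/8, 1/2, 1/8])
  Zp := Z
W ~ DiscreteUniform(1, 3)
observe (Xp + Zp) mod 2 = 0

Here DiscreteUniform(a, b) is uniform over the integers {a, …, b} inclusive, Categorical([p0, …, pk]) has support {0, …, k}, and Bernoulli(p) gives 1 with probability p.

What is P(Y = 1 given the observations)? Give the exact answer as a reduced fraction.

P(Y = 1 | obs) = 9/49

Enumerate traces; 18 have nonzero weight after conditioning:
  (Y=0, X=0, Z=0, W=1) weight 5/162
  (Y=0, X=0, Z=0, W=2) weight 5/162
  (Y=0, X=0, Z=0, W=3) weight 5/162
  (Y=0, X=0, Z=2, W=1) weight 5/162
  (Y=0, X=0, Z=2, W=2) weight 5/162
  (Y=0, X=0, Z=2, W=3) weight 5/162
  (Y=0, X=1, Z=1, W=1) weight 5/81
  (Y=0, X=1, Z=1, W=2) weight 5/81
  (Y=1, X=0, Z=0, W=1) weight 1/96
  … 9 more
Group by Y:
  weight(Y=0) = 10/27
  weight(Y=1) = 1/12
Total weight = 10/27 + 1/12 = 49/108
P(Y=0 | obs) = 10/27 / 49/108 = 40/49
P(Y=1 | obs) = 1/12 / 49/108 = 9/49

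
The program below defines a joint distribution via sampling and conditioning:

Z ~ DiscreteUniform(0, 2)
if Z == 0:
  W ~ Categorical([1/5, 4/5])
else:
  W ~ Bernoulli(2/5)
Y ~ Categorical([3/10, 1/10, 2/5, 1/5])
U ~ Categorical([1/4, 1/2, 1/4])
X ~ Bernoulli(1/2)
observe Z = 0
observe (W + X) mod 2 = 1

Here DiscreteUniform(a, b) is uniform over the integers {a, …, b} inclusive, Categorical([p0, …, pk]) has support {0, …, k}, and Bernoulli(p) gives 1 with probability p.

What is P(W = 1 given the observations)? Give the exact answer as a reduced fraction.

Enumerate traces; 24 have nonzero weight after conditioning:
  (Z=0, W=0, Y=0, U=0, X=1) weight 1/400
  (Z=0, W=0, Y=0, U=1, X=1) weight 1/200
  (Z=0, W=0, Y=0, U=2, X=1) weight 1/400
  (Z=0, W=0, Y=1, U=0, X=1) weight 1/1200
  (Z=0, W=0, Y=1, U=1, X=1) weight 1/600
  (Z=0, W=0, Y=1, U=2, X=1) weight 1/1200
  (Z=0, W=0, Y=2, U=0, X=1) weight 1/300
  (Z=0, W=0, Y=2, U=1, X=1) weight 1/150
  (Z=0, W=1, Y=0, U=0, X=0) weight 1/100
  … 15 more
Group by W:
  weight(W=0) = 1/30
  weight(W=1) = 2/15
Total weight = 1/30 + 2/15 = 1/6
P(W=0 | obs) = 1/30 / 1/6 = 1/5
P(W=1 | obs) = 2/15 / 1/6 = 4/5

P(W = 1 | obs) = 4/5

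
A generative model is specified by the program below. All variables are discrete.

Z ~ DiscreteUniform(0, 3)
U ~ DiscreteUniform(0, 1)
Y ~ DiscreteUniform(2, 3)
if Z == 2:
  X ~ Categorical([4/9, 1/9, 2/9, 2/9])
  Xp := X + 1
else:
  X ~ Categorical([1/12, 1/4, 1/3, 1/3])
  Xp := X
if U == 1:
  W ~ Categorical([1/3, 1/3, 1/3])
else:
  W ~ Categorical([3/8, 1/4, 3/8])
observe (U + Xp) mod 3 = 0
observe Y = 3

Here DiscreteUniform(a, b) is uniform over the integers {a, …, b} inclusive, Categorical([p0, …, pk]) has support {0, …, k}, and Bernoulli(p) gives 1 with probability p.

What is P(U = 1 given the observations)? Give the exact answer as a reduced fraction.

P(U = 1 | obs) = 40/93

Enumerate traces; 33 have nonzero weight after conditioning:
  (Z=0, U=0, Y=3, X=0, W=0) weight 1/512
  (Z=0, U=0, Y=3, X=0, W=1) weight 1/768
  (Z=0, U=0, Y=3, X=0, W=2) weight 1/512
  (Z=0, U=0, Y=3, X=3, W=0) weight 1/128
  (Z=0, U=0, Y=3, X=3, W=1) weight 1/192
  (Z=0, U=0, Y=3, X=3, W=2) weight 1/128
  (Z=0, U=1, Y=3, X=2, W=0) weight 1/144
  (Z=0, U=1, Y=3, X=2, W=1) weight 1/144
  … 25 more
Group by U:
  weight(U=0) = 53/576
  weight(U=1) = 5/72
Total weight = 53/576 + 5/72 = 31/192
P(U=0 | obs) = 53/576 / 31/192 = 53/93
P(U=1 | obs) = 5/72 / 31/192 = 40/93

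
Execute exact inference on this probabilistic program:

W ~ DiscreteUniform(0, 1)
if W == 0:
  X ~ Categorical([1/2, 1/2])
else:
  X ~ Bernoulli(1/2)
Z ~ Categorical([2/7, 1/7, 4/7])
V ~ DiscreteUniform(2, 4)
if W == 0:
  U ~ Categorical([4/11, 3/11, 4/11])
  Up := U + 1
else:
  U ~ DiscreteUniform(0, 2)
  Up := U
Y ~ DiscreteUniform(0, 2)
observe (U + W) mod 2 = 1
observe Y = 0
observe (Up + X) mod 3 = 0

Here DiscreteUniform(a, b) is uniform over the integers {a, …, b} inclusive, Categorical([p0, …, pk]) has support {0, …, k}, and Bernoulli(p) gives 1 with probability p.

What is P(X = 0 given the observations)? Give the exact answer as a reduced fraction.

P(X = 0 | obs) = 11/31

Enumerate traces; 27 have nonzero weight after conditioning:
  (W=0, X=1, Z=0, V=2, U=1, Y=0) weight 1/462
  (W=0, X=1, Z=0, V=3, U=1, Y=0) weight 1/462
  (W=0, X=1, Z=0, V=4, U=1, Y=0) weight 1/462
  (W=0, X=1, Z=1, V=2, U=1, Y=0) weight 1/924
  (W=0, X=1, Z=1, V=3, U=1, Y=0) weight 1/924
  (W=0, X=1, Z=1, V=4, U=1, Y=0) weight 1/924
  (W=0, X=1, Z=2, V=2, U=1, Y=0) weight 1/231
  (W=0, X=1, Z=2, V=3, U=1, Y=0) weight 1/231
  (W=1, X=0, Z=0, V=2, U=0, Y=0) weight 1/378
  … 18 more
Group by X:
  weight(X=0) = 1/36
  weight(X=1) = 5/99
Total weight = 1/36 + 5/99 = 31/396
P(X=0 | obs) = 1/36 / 31/396 = 11/31
P(X=1 | obs) = 5/99 / 31/396 = 20/31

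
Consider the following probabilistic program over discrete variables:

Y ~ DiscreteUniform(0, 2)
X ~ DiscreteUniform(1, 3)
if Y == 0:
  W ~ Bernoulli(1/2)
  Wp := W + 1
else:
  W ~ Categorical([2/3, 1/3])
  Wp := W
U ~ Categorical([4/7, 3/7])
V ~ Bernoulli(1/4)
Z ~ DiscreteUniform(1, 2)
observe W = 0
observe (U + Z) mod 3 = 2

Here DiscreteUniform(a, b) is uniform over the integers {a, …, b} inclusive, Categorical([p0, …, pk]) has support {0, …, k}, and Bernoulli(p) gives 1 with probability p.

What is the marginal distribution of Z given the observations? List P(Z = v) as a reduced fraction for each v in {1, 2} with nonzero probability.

Enumerate traces; 36 have nonzero weight after conditioning:
  (Y=0, X=1, W=0, U=0, V=0, Z=2) weight 1/84
  (Y=0, X=1, W=0, U=0, V=1, Z=2) weight 1/252
  (Y=0, X=1, W=0, U=1, V=0, Z=1) weight 1/112
  (Y=0, X=1, W=0, U=1, V=1, Z=1) weight 1/336
  (Y=0, X=2, W=0, U=0, V=0, Z=2) weight 1/84
  (Y=0, X=2, W=0, U=0, V=1, Z=2) weight 1/252
  (Y=0, X=2, W=0, U=1, V=0, Z=1) weight 1/112
  (Y=0, X=2, W=0, U=1, V=1, Z=1) weight 1/336
  … 28 more
Group by Z:
  weight(Z=1) = 11/84
  weight(Z=2) = 11/63
Total weight = 11/84 + 11/63 = 11/36
P(Z=1 | obs) = 11/84 / 11/36 = 3/7
P(Z=2 | obs) = 11/63 / 11/36 = 4/7

P(Z=1) = 3/7, P(Z=2) = 4/7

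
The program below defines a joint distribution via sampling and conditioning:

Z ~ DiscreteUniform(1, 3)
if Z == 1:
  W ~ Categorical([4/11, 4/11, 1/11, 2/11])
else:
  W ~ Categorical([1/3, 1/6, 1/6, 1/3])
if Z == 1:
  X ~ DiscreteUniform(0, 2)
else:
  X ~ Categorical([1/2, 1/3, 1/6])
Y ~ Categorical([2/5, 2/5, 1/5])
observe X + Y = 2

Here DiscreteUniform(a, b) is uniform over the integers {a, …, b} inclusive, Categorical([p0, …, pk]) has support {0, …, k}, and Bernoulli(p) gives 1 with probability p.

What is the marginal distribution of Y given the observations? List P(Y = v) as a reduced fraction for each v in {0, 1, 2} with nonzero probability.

Enumerate traces; 36 have nonzero weight after conditioning:
  (Z=1, W=0, X=0, Y=2) weight 4/495
  (Z=1, W=0, X=1, Y=1) weight 8/495
  (Z=1, W=0, X=2, Y=0) weight 8/495
  (Z=1, W=1, X=0, Y=2) weight 4/495
  (Z=1, W=1, X=1, Y=1) weight 8/495
  (Z=1, W=1, X=2, Y=0) weight 8/495
  (Z=1, W=2, X=0, Y=2) weight 1/495
  (Z=1, W=2, X=1, Y=1) weight 2/495
  … 28 more
Group by Y:
  weight(Y=0) = 4/45
  weight(Y=1) = 2/15
  weight(Y=2) = 4/45
Total weight = 4/45 + 2/15 + 4/45 = 14/45
P(Y=0 | obs) = 4/45 / 14/45 = 2/7
P(Y=1 | obs) = 2/15 / 14/45 = 3/7
P(Y=2 | obs) = 4/45 / 14/45 = 2/7

P(Y=0) = 2/7, P(Y=1) = 3/7, P(Y=2) = 2/7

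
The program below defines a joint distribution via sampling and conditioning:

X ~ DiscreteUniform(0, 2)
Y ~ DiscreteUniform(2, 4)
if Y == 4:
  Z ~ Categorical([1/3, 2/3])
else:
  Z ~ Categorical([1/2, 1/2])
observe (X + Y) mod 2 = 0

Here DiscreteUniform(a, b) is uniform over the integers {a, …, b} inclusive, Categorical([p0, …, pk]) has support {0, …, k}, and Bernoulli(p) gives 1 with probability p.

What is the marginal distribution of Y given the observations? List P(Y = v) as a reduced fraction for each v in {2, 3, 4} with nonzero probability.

P(Y=2) = 2/5, P(Y=3) = 1/5, P(Y=4) = 2/5

Enumerate traces; 10 have nonzero weight after conditioning:
  (X=0, Y=2, Z=0) weight 1/18
  (X=0, Y=2, Z=1) weight 1/18
  (X=0, Y=4, Z=0) weight 1/27
  (X=0, Y=4, Z=1) weight 2/27
  (X=1, Y=3, Z=0) weight 1/18
  (X=1, Y=3, Z=1) weight 1/18
  (X=2, Y=2, Z=0) weight 1/18
  (X=2, Y=2, Z=1) weight 1/18
  … 2 more
Group by Y:
  weight(Y=2) = 2/9
  weight(Y=3) = 1/9
  weight(Y=4) = 2/9
Total weight = 2/9 + 1/9 + 2/9 = 5/9
P(Y=2 | obs) = 2/9 / 5/9 = 2/5
P(Y=3 | obs) = 1/9 / 5/9 = 1/5
P(Y=4 | obs) = 2/9 / 5/9 = 2/5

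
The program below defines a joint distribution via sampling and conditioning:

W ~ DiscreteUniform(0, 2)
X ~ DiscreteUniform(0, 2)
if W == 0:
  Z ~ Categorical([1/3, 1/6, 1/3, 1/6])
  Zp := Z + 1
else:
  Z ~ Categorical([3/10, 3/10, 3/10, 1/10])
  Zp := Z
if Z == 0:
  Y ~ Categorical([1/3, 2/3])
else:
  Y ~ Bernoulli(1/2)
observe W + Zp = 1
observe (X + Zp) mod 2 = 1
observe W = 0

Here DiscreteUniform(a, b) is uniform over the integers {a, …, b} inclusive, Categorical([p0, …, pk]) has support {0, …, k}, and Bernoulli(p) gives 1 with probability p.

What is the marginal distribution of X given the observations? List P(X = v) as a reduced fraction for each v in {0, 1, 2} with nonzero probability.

P(X=0) = 1/2, P(X=2) = 1/2

Enumerate traces; 4 have nonzero weight after conditioning:
  (W=0, X=0, Z=0, Y=0) weight 1/81
  (W=0, X=0, Z=0, Y=1) weight 2/81
  (W=0, X=2, Z=0, Y=0) weight 1/81
  (W=0, X=2, Z=0, Y=1) weight 2/81
Group by X:
  weight(X=0) = 1/27
  weight(X=2) = 1/27
Total weight = 1/27 + 1/27 = 2/27
P(X=0 | obs) = 1/27 / 2/27 = 1/2
P(X=2 | obs) = 1/27 / 2/27 = 1/2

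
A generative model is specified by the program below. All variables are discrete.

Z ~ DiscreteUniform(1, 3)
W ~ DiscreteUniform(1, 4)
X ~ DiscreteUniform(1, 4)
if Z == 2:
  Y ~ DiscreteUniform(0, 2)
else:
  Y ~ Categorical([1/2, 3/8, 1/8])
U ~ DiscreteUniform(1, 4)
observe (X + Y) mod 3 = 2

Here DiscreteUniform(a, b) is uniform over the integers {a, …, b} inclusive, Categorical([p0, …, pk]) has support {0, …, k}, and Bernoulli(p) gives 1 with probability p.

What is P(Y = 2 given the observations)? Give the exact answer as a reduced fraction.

P(Y = 2 | obs) = 1/7

Enumerate traces; 192 have nonzero weight after conditioning:
  (Z=1, W=1, X=1, Y=1, U=1) weight 1/512
  (Z=1, W=1, X=1, Y=1, U=2) weight 1/512
  (Z=1, W=1, X=1, Y=1, U=3) weight 1/512
  (Z=1, W=1, X=1, Y=1, U=4) weight 1/512
  (Z=1, W=1, X=2, Y=0, U=1) weight 1/384
  (Z=1, W=1, X=2, Y=0, U=2) weight 1/384
  (Z=1, W=1, X=2, Y=0, U=3) weight 1/384
  (Z=1, W=1, X=2, Y=0, U=4) weight 1/384
  (Z=1, W=1, X=3, Y=2, U=1) weight 1/1536
  … 183 more
Group by Y:
  weight(Y=0) = 1/9
  weight(Y=1) = 13/72
  weight(Y=2) = 7/144
Total weight = 1/9 + 13/72 + 7/144 = 49/144
P(Y=0 | obs) = 1/9 / 49/144 = 16/49
P(Y=1 | obs) = 13/72 / 49/144 = 26/49
P(Y=2 | obs) = 7/144 / 49/144 = 1/7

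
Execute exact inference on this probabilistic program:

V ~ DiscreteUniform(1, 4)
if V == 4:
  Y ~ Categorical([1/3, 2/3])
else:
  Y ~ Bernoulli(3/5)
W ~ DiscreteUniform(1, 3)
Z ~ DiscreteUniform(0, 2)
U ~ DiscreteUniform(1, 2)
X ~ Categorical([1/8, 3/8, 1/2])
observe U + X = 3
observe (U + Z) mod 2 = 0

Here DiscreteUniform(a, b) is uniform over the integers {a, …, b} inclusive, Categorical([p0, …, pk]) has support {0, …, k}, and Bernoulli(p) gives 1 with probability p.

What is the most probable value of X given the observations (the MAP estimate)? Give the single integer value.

argmax_v P(X = v | obs) = 1

Enumerate traces; 72 have nonzero weight after conditioning:
  (V=1, Y=0, W=1, Z=0, U=2, X=1) weight 1/480
  (V=1, Y=0, W=1, Z=1, U=1, X=2) weight 1/360
  (V=1, Y=0, W=1, Z=2, U=2, X=1) weight 1/480
  (V=1, Y=0, W=2, Z=0, U=2, X=1) weight 1/480
  (V=1, Y=0, W=2, Z=1, U=1, X=2) weight 1/360
  (V=1, Y=0, W=2, Z=2, U=2, X=1) weight 1/480
  (V=1, Y=0, W=3, Z=0, U=2, X=1) weight 1/480
  (V=1, Y=0, W=3, Z=1, U=1, X=2) weight 1/360
  … 64 more
Group by X:
  weight(X=1) = 1/8
  weight(X=2) = 1/12
Total weight = 1/8 + 1/12 = 5/24
P(X=1 | obs) = 1/8 / 5/24 = 3/5
P(X=2 | obs) = 1/12 / 5/24 = 2/5
argmax = 1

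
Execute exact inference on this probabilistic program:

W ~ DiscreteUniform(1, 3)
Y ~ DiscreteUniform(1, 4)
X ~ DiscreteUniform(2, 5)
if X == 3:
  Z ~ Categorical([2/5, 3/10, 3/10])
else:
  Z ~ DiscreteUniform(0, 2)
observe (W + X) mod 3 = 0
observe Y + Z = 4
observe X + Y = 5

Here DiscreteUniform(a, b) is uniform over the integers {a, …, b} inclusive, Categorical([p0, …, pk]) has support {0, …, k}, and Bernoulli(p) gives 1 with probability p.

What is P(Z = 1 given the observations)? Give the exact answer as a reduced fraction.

Enumerate traces; 2 have nonzero weight after conditioning:
  (W=1, Y=3, X=2, Z=1) weight 1/144
  (W=3, Y=2, X=3, Z=2) weight 1/160
Group by Z:
  weight(Z=1) = 1/144
  weight(Z=2) = 1/160
Total weight = 1/144 + 1/160 = 19/1440
P(Z=1 | obs) = 1/144 / 19/1440 = 10/19
P(Z=2 | obs) = 1/160 / 19/1440 = 9/19

P(Z = 1 | obs) = 10/19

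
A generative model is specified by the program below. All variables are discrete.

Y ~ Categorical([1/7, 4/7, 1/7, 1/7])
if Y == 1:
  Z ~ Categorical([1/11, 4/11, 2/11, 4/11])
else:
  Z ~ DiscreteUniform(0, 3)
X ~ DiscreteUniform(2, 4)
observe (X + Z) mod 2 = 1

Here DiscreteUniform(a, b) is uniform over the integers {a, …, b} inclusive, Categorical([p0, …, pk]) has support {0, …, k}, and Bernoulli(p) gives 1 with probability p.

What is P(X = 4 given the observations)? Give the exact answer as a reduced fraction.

P(X = 4 | obs) = 97/251

Enumerate traces; 24 have nonzero weight after conditioning:
  (Y=0, Z=0, X=3) weight 1/84
  (Y=0, Z=1, X=2) weight 1/84
  (Y=0, Z=1, X=4) weight 1/84
  (Y=0, Z=2, X=3) weight 1/84
  (Y=0, Z=3, X=2) weight 1/84
  (Y=0, Z=3, X=4) weight 1/84
  (Y=1, Z=0, X=3) weight 4/231
  (Y=1, Z=1, X=2) weight 16/231
  … 16 more
Group by X:
  weight(X=2) = 97/462
  weight(X=3) = 19/154
  weight(X=4) = 97/462
Total weight = 97/462 + 19/154 + 97/462 = 251/462
P(X=2 | obs) = 97/462 / 251/462 = 97/251
P(X=3 | obs) = 19/154 / 251/462 = 57/251
P(X=4 | obs) = 97/462 / 251/462 = 97/251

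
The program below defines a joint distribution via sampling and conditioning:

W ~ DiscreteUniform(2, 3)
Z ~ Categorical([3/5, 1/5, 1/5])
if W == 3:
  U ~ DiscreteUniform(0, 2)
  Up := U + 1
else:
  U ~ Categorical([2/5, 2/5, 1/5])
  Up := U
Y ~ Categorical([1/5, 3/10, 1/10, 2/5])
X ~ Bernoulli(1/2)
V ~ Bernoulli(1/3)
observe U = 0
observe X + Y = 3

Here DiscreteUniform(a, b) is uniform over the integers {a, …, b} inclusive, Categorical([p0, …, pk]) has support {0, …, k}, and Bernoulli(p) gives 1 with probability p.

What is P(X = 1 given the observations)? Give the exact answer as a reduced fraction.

P(X = 1 | obs) = 1/5

Enumerate traces; 24 have nonzero weight after conditioning:
  (W=2, Z=0, U=0, Y=2, X=1, V=0) weight 1/250
  (W=2, Z=0, U=0, Y=2, X=1, V=1) weight 1/500
  (W=2, Z=0, U=0, Y=3, X=0, V=0) weight 2/125
  (W=2, Z=0, U=0, Y=3, X=0, V=1) weight 1/125
  (W=2, Z=1, U=0, Y=2, X=1, V=0) weight 1/750
  (W=2, Z=1, U=0, Y=2, X=1, V=1) weight 1/1500
  (W=2, Z=1, U=0, Y=3, X=0, V=0) weight 2/375
  (W=2, Z=1, U=0, Y=3, X=0, V=1) weight 1/375
  … 16 more
Group by X:
  weight(X=0) = 11/150
  weight(X=1) = 11/600
Total weight = 11/150 + 11/600 = 11/120
P(X=0 | obs) = 11/150 / 11/120 = 4/5
P(X=1 | obs) = 11/600 / 11/120 = 1/5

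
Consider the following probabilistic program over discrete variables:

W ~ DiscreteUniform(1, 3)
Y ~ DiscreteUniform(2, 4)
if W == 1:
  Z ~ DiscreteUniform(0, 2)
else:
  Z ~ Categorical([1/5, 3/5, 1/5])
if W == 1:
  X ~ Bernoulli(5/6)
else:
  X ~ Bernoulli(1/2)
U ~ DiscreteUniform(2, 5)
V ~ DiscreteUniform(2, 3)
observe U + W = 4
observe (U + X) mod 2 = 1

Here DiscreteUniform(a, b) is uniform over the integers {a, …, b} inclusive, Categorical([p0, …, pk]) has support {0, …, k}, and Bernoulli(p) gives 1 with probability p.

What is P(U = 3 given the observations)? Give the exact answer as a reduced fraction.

Enumerate traces; 36 have nonzero weight after conditioning:
  (W=1, Y=2, Z=0, X=0, U=3, V=2) weight 1/1296
  (W=1, Y=2, Z=0, X=0, U=3, V=3) weight 1/1296
  (W=1, Y=2, Z=1, X=0, U=3, V=2) weight 1/1296
  (W=1, Y=2, Z=1, X=0, U=3, V=3) weight 1/1296
  (W=1, Y=2, Z=2, X=0, U=3, V=2) weight 1/1296
  (W=1, Y=2, Z=2, X=0, U=3, V=3) weight 1/1296
  (W=1, Y=3, Z=0, X=0, U=3, V=2) weight 1/1296
  (W=1, Y=3, Z=0, X=0, U=3, V=3) weight 1/1296
  (W=2, Y=2, Z=0, X=1, U=2, V=2) weight 1/720
  … 27 more
Group by U:
  weight(U=2) = 1/24
  weight(U=3) = 1/72
Total weight = 1/24 + 1/72 = 1/18
P(U=2 | obs) = 1/24 / 1/18 = 3/4
P(U=3 | obs) = 1/72 / 1/18 = 1/4

P(U = 3 | obs) = 1/4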